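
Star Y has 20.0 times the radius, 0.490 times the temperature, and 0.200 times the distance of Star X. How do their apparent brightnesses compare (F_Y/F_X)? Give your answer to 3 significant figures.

576

L_Y/L_X = (R_Y/R_X)²(T_Y/T_X)⁴ = (20.0)² × (0.490)⁴ = 23.06.
F_Y/F_X = (L_Y/L_X)/(d_Y/d_X)² = 23.06 / (0.200)² = 576.5.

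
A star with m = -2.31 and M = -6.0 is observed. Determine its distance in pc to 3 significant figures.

m − M = 5 log₁₀(d/10 pc)
-2.31 − (-6.0) = 3.69 = 5 log₁₀(d/10)
d = 10 × 10^(3.69/5) = 10 × 10^0.738 = 54.70 pc.

54.7 pc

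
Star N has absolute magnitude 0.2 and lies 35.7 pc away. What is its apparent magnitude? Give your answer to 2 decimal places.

m = M + 5 log₁₀(d/10 pc) = 0.2 + 5 log₁₀(35.7/10)
  = 0.2 + 5 × 0.553 = 0.2 + 2.76 = 2.96.

2.96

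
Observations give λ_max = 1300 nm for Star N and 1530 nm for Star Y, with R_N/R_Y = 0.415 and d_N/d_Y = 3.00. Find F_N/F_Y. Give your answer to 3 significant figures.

0.0367

Wien's law: T_N/T_Y = λ_Y/λ_N = 1530/1300 = 1.177.
L_N/L_Y = (R_N/R_Y)²(T_N/T_Y)⁴ = (0.415)²(1.177)⁴ = 0.3304.
F_N/F_Y = (L_N/L_Y)/(d_N/d_Y)² = 0.3304/(3.00)² = 0.03672.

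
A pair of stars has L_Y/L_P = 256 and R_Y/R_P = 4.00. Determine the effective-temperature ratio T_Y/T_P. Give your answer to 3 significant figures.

L ∝ R²T⁴ gives T ∝ (L/R²)^(1/4), so
T_Y/T_P = (256 / 4.00²)^(1/4) = (16.00)^(1/4) = 2.000.

2.00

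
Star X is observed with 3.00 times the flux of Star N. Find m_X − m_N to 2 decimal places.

-1.19

m_X − m_N = −2.5 log₁₀(F_X/F_N) = −2.5 log₁₀(3.00) = −2.5 × (0.477) = -1.193.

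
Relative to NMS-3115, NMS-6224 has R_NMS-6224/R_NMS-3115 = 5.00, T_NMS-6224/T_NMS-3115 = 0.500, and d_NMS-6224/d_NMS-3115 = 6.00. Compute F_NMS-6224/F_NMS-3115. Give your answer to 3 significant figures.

0.0434

L_NMS-6224/L_NMS-3115 = (R_NMS-6224/R_NMS-3115)²(T_NMS-6224/T_NMS-3115)⁴ = (5.00)² × (0.500)⁴ = 1.562.
F_NMS-6224/F_NMS-3115 = (L_NMS-6224/L_NMS-3115)/(d_NMS-6224/d_NMS-3115)² = 1.562 / (6.00)² = 0.04340.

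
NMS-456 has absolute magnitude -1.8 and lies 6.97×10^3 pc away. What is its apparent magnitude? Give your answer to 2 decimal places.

m = M + 5 log₁₀(d/10 pc) = -1.8 + 5 log₁₀(6.97×10^3/10)
  = -1.8 + 5 × 2.843 = -1.8 + 14.22 = 12.42.

12.42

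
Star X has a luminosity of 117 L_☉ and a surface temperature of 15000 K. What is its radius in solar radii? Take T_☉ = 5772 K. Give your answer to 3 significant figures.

1.60 solar radii

R/R_☉ = √(L/L_☉) / (T/T_☉)² = √(117) / (2.599)²
       = 10.82 / 6.754 = 1.602.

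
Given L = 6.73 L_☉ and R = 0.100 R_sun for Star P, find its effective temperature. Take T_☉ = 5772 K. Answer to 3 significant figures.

2.94×10^4 K

T/T_☉ = (L/L_☉)^(1/4) / (R/R_☉)^(1/2)
T = 5772 × (6.73)^(1/4) / √(0.100) = 5772 × 1.611 / 0.3162 = 2.940×10^4 K.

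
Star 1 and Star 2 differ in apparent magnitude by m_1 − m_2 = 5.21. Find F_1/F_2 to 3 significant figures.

0.00824

F_1/F_2 = 10^(−(m_1 − m_2)/2.5) = 10^(-5.21/2.5) = 10^-2.084 = 0.008241.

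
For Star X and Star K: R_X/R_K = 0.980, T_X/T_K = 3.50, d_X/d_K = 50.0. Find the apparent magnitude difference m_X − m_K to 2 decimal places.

L_X/L_K = (0.980)²(3.50)⁴ = 144.1.
F_X/F_K = (L_X/L_K)/(d_X/d_K)² = 144.1/2500 = 0.05765.
m_X − m_K = −2.5 log₁₀(0.05765) = 3.10.

3.10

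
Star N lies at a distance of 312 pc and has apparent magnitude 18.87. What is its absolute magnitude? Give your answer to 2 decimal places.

M = m − 5 log₁₀(d/10 pc) = 18.87 − 5 log₁₀(312/10)
  = 18.87 − 5 × 1.494 = 18.87 − 7.47 = 11.40.

11.40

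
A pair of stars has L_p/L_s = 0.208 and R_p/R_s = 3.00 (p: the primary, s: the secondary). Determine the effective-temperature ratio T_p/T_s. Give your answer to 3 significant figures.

0.390

L ∝ R²T⁴ gives T ∝ (L/R²)^(1/4), so
T_p/T_s = (0.208 / 3.00²)^(1/4) = (0.02311)^(1/4) = 0.3899.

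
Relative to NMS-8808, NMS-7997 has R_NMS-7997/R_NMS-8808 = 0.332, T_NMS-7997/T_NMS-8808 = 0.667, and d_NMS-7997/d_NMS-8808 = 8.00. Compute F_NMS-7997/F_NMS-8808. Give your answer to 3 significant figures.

3.41×10^-4

L_NMS-7997/L_NMS-8808 = (R_NMS-7997/R_NMS-8808)²(T_NMS-7997/T_NMS-8808)⁴ = (0.332)² × (0.667)⁴ = 0.02182.
F_NMS-7997/F_NMS-8808 = (L_NMS-7997/L_NMS-8808)/(d_NMS-7997/d_NMS-8808)² = 0.02182 / (8.00)² = 3.409×10^-4.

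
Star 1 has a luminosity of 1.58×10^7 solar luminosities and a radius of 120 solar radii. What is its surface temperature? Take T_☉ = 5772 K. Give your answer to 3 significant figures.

T/T_☉ = (L/L_☉)^(1/4) / (R/R_☉)^(1/2)
T = 5772 × (1.58×10^7)^(1/4) / √(120) = 5772 × 63.05 / 10.95 = 3.322×10^4 K.

3.32×10^4 K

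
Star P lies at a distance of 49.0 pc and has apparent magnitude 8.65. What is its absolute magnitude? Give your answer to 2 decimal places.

M = m − 5 log₁₀(d/10 pc) = 8.65 − 5 log₁₀(49.0/10)
  = 8.65 − 5 × 0.690 = 8.65 − 3.45 = 5.20.

5.20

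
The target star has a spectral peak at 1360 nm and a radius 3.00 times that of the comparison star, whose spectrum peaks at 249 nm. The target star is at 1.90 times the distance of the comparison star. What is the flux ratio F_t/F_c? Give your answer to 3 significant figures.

0.00280

Wien's law: T_t/T_c = λ_c/λ_t = 249/1360 = 0.1831.
L_t/L_c = (R_t/R_c)²(T_t/T_c)⁴ = (3.00)²(0.1831)⁴ = 0.01011.
F_t/F_c = (L_t/L_c)/(d_t/d_c)² = 0.01011/(1.90)² = 0.002801.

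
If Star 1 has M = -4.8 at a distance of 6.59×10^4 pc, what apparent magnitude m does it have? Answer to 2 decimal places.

m = M + 5 log₁₀(d/10 pc) = -4.8 + 5 log₁₀(6.59×10^4/10)
  = -4.8 + 5 × 3.819 = -4.8 + 19.09 = 14.29.

14.29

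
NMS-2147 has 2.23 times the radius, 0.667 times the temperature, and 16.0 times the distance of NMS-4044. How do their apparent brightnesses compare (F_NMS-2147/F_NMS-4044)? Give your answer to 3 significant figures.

L_NMS-2147/L_NMS-4044 = (R_NMS-2147/R_NMS-4044)²(T_NMS-2147/T_NMS-4044)⁴ = (2.23)² × (0.667)⁴ = 0.9843.
F_NMS-2147/F_NMS-4044 = (L_NMS-2147/L_NMS-4044)/(d_NMS-2147/d_NMS-4044)² = 0.9843 / (16.0)² = 0.003845.

0.00384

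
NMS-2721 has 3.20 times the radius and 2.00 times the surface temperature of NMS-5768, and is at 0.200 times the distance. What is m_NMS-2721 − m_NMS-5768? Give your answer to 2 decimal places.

-9.03

L_NMS-2721/L_NMS-5768 = (3.20)²(2.00)⁴ = 163.8.
F_NMS-2721/F_NMS-5768 = (L_NMS-2721/L_NMS-5768)/(d_NMS-2721/d_NMS-5768)² = 163.8/0.04000 = 4096.
m_NMS-2721 − m_NMS-5768 = −2.5 log₁₀(4096) = -9.03.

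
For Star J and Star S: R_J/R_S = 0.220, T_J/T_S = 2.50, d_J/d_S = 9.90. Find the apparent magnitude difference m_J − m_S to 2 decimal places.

4.29

L_J/L_S = (0.220)²(2.50)⁴ = 1.891.
F_J/F_S = (L_J/L_S)/(d_J/d_S)² = 1.891/98.01 = 0.01929.
m_J − m_S = −2.5 log₁₀(0.01929) = 4.29.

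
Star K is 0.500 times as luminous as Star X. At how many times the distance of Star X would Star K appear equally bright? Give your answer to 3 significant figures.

0.707

Equal flux requires L_K/d_K² = L_X/d_X², so d_K/d_X = √(L_K/L_X)
= √(0.500) = 0.7071.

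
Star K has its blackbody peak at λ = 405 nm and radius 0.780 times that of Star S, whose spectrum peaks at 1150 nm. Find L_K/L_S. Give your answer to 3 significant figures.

Wien's law gives T ∝ 1/λ_max, so T_K/T_S = λ_S/λ_K = 1150/405 = 2.840.
Then L ∝ R²T⁴ gives L_K/L_S = (0.780)² × (2.840)⁴ = 0.6084 × 65.01 = 39.55.

39.6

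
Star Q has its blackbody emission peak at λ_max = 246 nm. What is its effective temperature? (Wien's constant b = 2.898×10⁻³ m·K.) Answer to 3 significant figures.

1.18×10^4 K

T = b/λ_max = 2.898×10⁻³ / (246×10⁻⁹) = 1.178×10^4 K.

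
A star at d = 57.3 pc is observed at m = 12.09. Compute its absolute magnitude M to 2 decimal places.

8.30

M = m − 5 log₁₀(d/10 pc) = 12.09 − 5 log₁₀(57.3/10)
  = 12.09 − 5 × 0.758 = 12.09 − 3.79 = 8.30.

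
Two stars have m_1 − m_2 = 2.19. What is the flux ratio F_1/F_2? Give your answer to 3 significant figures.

F_1/F_2 = 10^(−(m_1 − m_2)/2.5) = 10^(-2.19/2.5) = 10^-0.876 = 0.1330.

0.133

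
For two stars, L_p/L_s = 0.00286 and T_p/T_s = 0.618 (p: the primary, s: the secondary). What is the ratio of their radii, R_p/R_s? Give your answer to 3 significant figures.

0.140

L ∝ R²T⁴ gives R ∝ √L / T², so
R_p/R_s = √(0.00286) / (0.618)² = 0.05348 / 0.3819 = 0.1400.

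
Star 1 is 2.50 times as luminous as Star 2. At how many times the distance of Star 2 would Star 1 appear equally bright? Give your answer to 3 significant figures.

1.58

Equal flux requires L_1/d_1² = L_2/d_2², so d_1/d_2 = √(L_1/L_2)
= √(2.50) = 1.581.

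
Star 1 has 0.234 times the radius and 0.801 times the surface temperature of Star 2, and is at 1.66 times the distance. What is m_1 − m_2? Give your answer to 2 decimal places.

5.22

L_1/L_2 = (0.234)²(0.801)⁴ = 0.02254.
F_1/F_2 = (L_1/L_2)/(d_1/d_2)² = 0.02254/2.756 = 0.008180.
m_1 − m_2 = −2.5 log₁₀(0.008180) = 5.22.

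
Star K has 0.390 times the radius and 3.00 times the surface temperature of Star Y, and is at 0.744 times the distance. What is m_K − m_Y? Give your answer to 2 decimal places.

L_K/L_Y = (0.390)²(3.00)⁴ = 12.32.
F_K/F_Y = (L_K/L_Y)/(d_K/d_Y)² = 12.32/0.5535 = 22.26.
m_K − m_Y = −2.5 log₁₀(22.26) = -3.37.

-3.37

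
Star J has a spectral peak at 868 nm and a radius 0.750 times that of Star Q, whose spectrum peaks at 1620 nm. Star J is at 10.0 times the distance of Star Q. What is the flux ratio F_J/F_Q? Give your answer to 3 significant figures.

0.0683

Wien's law: T_J/T_Q = λ_Q/λ_J = 1620/868 = 1.866.
L_J/L_Q = (R_J/R_Q)²(T_J/T_Q)⁴ = (0.750)²(1.866)⁴ = 6.825.
F_J/F_Q = (L_J/L_Q)/(d_J/d_Q)² = 6.825/(10.0)² = 0.06825.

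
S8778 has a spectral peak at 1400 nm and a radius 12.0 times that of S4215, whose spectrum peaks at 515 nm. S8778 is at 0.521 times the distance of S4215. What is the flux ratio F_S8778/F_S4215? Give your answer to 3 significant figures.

9.71

Wien's law: T_S8778/T_S4215 = λ_S4215/λ_S8778 = 515/1400 = 0.3679.
L_S8778/L_S4215 = (R_S8778/R_S4215)²(T_S8778/T_S4215)⁴ = (12.0)²(0.3679)⁴ = 2.637.
F_S8778/F_S4215 = (L_S8778/L_S4215)/(d_S8778/d_S4215)² = 2.637/(0.521)² = 9.714.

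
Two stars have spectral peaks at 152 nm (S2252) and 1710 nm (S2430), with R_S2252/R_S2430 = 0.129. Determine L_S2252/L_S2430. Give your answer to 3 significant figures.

Wien's law gives T ∝ 1/λ_max, so T_S2252/T_S2430 = λ_S2430/λ_S2252 = 1710/152 = 11.25.
Then L ∝ R²T⁴ gives L_S2252/L_S2430 = (0.129)² × (11.25)⁴ = 0.01664 × 1.602×10^4 = 266.6.

267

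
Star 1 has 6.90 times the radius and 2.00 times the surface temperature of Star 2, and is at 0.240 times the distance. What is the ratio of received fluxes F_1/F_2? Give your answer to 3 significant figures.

1.32×10^4

L_1/L_2 = (R_1/R_2)²(T_1/T_2)⁴ = (6.90)² × (2.00)⁴ = 761.8.
F_1/F_2 = (L_1/L_2)/(d_1/d_2)² = 761.8 / (0.240)² = 1.323×10^4.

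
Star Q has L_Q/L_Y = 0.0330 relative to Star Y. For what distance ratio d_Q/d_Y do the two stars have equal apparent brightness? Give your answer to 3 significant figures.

0.182

Equal flux requires L_Q/d_Q² = L_Y/d_Y², so d_Q/d_Y = √(L_Q/L_Y)
= √(0.0330) = 0.1817.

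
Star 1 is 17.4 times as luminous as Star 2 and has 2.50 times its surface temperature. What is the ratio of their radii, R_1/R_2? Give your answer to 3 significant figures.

0.667

L ∝ R²T⁴ gives R ∝ √L / T², so
R_1/R_2 = √(17.4) / (2.50)² = 4.171 / 6.250 = 0.6674.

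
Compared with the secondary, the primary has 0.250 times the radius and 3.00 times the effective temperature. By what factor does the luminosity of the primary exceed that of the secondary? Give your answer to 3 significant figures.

From the Stefan–Boltzmann law, L ∝ R²T⁴, so
L_p/L_s = (R_p/R_s)² (T_p/T_s)⁴ = (0.250)² × (3.00)⁴ = 0.06250 × 81.00 = 5.062.

5.06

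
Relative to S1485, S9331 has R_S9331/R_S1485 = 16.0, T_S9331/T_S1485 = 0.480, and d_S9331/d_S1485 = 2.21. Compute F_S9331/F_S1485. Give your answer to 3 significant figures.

L_S9331/L_S1485 = (R_S9331/R_S1485)²(T_S9331/T_S1485)⁴ = (16.0)² × (0.480)⁴ = 13.59.
F_S9331/F_S1485 = (L_S9331/L_S1485)/(d_S9331/d_S1485)² = 13.59 / (2.21)² = 2.782.

2.78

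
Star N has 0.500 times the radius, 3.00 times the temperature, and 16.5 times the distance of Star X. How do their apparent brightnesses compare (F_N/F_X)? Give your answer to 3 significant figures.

L_N/L_X = (R_N/R_X)²(T_N/T_X)⁴ = (0.500)² × (3.00)⁴ = 20.25.
F_N/F_X = (L_N/L_X)/(d_N/d_X)² = 20.25 / (16.5)² = 0.07438.

0.0744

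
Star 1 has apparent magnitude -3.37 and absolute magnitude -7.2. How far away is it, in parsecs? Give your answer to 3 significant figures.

58.3 pc

m − M = 5 log₁₀(d/10 pc)
-3.37 − (-7.2) = 3.83 = 5 log₁₀(d/10)
d = 10 × 10^(3.83/5) = 10 × 10^0.766 = 58.34 pc.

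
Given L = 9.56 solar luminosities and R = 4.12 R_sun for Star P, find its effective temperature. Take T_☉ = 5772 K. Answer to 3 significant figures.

5.00×10^3 K

T/T_☉ = (L/L_☉)^(1/4) / (R/R_☉)^(1/2)
T = 5772 × (9.56)^(1/4) / √(4.12) = 5772 × 1.758 / 2.030 = 5000 K.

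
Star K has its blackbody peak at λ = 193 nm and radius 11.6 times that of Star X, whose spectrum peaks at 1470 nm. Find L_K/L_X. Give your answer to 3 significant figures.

Wien's law gives T ∝ 1/λ_max, so T_K/T_X = λ_X/λ_K = 1470/193 = 7.617.
Then L ∝ R²T⁴ gives L_K/L_X = (11.6)² × (7.617)⁴ = 134.6 × 3365 = 4.529×10^5.

4.53×10^5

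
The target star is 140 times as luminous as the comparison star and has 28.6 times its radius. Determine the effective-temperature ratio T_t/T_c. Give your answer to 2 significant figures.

0.64

L ∝ R²T⁴ gives T ∝ (L/R²)^(1/4), so
T_t/T_c = (140 / 28.6²)^(1/4) = (0.1712)^(1/4) = 0.6432.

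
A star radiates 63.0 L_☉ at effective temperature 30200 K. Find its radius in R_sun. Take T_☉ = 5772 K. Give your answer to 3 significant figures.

0.290 R_sun

R/R_☉ = √(L/L_☉) / (T/T_☉)² = √(63.0) / (5.232)²
       = 7.937 / 27.38 = 0.2899.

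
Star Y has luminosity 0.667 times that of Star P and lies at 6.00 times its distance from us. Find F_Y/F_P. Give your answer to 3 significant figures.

0.0185

F = L/(4πd²), so F_Y/F_P = (L_Y/L_P) / (d_Y/d_P)²
= 0.667 / (6.00)² = 0.667 / 36.00 = 0.01853.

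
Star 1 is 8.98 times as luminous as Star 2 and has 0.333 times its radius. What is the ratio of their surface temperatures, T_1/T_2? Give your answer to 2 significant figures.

3.0

L ∝ R²T⁴ gives T ∝ (L/R²)^(1/4), so
T_1/T_2 = (8.98 / 0.333²)^(1/4) = (80.98)^(1/4) = 3.000.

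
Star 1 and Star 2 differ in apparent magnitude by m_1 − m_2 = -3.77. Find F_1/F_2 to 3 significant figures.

F_1/F_2 = 10^(−(m_1 − m_2)/2.5) = 10^(3.77/2.5) = 10^1.508 = 32.21.

32.2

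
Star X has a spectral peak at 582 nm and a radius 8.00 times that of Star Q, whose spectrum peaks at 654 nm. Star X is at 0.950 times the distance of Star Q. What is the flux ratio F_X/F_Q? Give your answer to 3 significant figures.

Wien's law: T_X/T_Q = λ_Q/λ_X = 654/582 = 1.124.
L_X/L_Q = (R_X/R_Q)²(T_X/T_Q)⁴ = (8.00)²(1.124)⁴ = 102.0.
F_X/F_Q = (L_X/L_Q)/(d_X/d_Q)² = 102.0/(0.950)² = 113.1.

113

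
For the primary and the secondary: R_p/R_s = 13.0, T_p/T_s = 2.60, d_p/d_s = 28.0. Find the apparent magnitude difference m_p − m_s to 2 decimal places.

-2.48

L_p/L_s = (13.0)²(2.60)⁴ = 7723.
F_p/F_s = (L_p/L_s)/(d_p/d_s)² = 7723/784.0 = 9.851.
m_p − m_s = −2.5 log₁₀(9.851) = -2.48.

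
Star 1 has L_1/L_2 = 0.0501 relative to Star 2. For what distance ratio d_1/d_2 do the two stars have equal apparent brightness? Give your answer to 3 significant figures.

Equal flux requires L_1/d_1² = L_2/d_2², so d_1/d_2 = √(L_1/L_2)
= √(0.0501) = 0.2238.

0.224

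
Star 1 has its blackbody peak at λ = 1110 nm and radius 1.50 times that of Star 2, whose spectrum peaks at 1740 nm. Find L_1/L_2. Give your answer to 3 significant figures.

13.6

Wien's law gives T ∝ 1/λ_max, so T_1/T_2 = λ_2/λ_1 = 1740/1110 = 1.568.
Then L ∝ R²T⁴ gives L_1/L_2 = (1.50)² × (1.568)⁴ = 2.250 × 6.038 = 13.59.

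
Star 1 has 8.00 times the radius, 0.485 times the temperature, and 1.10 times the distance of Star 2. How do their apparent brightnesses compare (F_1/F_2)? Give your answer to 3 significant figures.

L_1/L_2 = (R_1/R_2)²(T_1/T_2)⁴ = (8.00)² × (0.485)⁴ = 3.541.
F_1/F_2 = (L_1/L_2)/(d_1/d_2)² = 3.541 / (1.10)² = 2.927.

2.93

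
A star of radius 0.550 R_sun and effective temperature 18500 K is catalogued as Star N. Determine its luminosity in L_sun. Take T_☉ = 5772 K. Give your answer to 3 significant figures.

L/L_☉ = (R/R_☉)² (T/T_☉)⁴ = (0.550)² × (18500/5772)⁴
       = 0.3025 × (3.205)⁴ = 0.3025 × 105.5 = 31.92.

31.9 L_sun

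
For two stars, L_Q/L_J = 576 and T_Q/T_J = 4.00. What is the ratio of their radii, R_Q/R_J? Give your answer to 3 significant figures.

1.50

L ∝ R²T⁴ gives R ∝ √L / T², so
R_Q/R_J = √(576) / (4.00)² = 24.00 / 16.00 = 1.500.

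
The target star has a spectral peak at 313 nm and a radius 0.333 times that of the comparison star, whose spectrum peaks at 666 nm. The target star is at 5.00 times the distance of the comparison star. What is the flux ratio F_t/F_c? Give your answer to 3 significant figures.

Wien's law: T_t/T_c = λ_c/λ_t = 666/313 = 2.128.
L_t/L_c = (R_t/R_c)²(T_t/T_c)⁴ = (0.333)²(2.128)⁴ = 2.273.
F_t/F_c = (L_t/L_c)/(d_t/d_c)² = 2.273/(5.00)² = 0.09092.

0.0909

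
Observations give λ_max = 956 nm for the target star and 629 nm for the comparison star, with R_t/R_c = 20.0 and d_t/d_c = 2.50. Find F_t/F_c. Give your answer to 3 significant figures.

12.0

Wien's law: T_t/T_c = λ_c/λ_t = 629/956 = 0.6579.
L_t/L_c = (R_t/R_c)²(T_t/T_c)⁴ = (20.0)²(0.6579)⁴ = 74.96.
F_t/F_c = (L_t/L_c)/(d_t/d_c)² = 74.96/(2.50)² = 11.99.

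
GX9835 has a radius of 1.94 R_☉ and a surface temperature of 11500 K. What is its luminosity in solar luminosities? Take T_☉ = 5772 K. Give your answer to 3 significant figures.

59.3 solar luminosities

L/L_☉ = (R/R_☉)² (T/T_☉)⁴ = (1.94)² × (11500/5772)⁴
       = 3.764 × (1.992)⁴ = 3.764 × 15.76 = 59.30.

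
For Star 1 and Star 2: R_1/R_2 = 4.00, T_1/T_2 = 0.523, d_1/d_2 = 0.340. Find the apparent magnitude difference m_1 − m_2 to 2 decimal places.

L_1/L_2 = (4.00)²(0.523)⁴ = 1.197.
F_1/F_2 = (L_1/L_2)/(d_1/d_2)² = 1.197/0.1156 = 10.36.
m_1 − m_2 = −2.5 log₁₀(10.36) = -2.54.

-2.54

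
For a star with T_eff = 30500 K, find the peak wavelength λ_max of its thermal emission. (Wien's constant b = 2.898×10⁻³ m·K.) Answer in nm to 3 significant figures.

λ_max = b/T = 2.898×10⁻³ / 30500 = 9.50×10^-8 m = 95.02 nm.

95.0 nm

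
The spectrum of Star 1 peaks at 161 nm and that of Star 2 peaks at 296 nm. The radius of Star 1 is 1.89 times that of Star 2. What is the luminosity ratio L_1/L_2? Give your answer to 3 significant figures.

40.8

Wien's law gives T ∝ 1/λ_max, so T_1/T_2 = λ_2/λ_1 = 296/161 = 1.839.
Then L ∝ R²T⁴ gives L_1/L_2 = (1.89)² × (1.839)⁴ = 3.572 × 11.43 = 40.81.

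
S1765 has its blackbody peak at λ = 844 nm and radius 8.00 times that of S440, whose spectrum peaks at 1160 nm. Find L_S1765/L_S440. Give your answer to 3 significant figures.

Wien's law gives T ∝ 1/λ_max, so T_S1765/T_S440 = λ_S440/λ_S1765 = 1160/844 = 1.374.
Then L ∝ R²T⁴ gives L_S1765/L_S440 = (8.00)² × (1.374)⁴ = 64.00 × 3.568 = 228.4.

228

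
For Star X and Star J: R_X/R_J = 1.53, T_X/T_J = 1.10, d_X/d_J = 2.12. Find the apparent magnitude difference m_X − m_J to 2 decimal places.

L_X/L_J = (1.53)²(1.10)⁴ = 3.427.
F_X/F_J = (L_X/L_J)/(d_X/d_J)² = 3.427/4.494 = 0.7626.
m_X − m_J = −2.5 log₁₀(0.7626) = 0.29.

0.29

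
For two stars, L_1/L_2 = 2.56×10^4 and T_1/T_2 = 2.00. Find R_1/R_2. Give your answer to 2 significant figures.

L ∝ R²T⁴ gives R ∝ √L / T², so
R_1/R_2 = √(2.56×10^4) / (2.00)² = 160.0 / 4.000 = 40.00.

40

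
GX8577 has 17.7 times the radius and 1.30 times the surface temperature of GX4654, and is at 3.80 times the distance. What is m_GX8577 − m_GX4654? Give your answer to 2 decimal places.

-4.48

L_GX8577/L_GX4654 = (17.7)²(1.30)⁴ = 894.8.
F_GX8577/F_GX4654 = (L_GX8577/L_GX4654)/(d_GX8577/d_GX4654)² = 894.8/14.44 = 61.97.
m_GX8577 − m_GX4654 = −2.5 log₁₀(61.97) = -4.48.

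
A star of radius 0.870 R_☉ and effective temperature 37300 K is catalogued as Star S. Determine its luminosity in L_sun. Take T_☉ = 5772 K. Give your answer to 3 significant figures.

1.32×10^3 L_sun

L/L_☉ = (R/R_☉)² (T/T_☉)⁴ = (0.870)² × (37300/5772)⁴
       = 0.7569 × (6.462)⁴ = 0.7569 × 1744 = 1320.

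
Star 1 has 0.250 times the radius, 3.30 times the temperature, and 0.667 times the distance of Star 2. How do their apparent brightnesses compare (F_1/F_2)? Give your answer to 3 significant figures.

16.7

L_1/L_2 = (R_1/R_2)²(T_1/T_2)⁴ = (0.250)² × (3.30)⁴ = 7.412.
F_1/F_2 = (L_1/L_2)/(d_1/d_2)² = 7.412 / (0.667)² = 16.66.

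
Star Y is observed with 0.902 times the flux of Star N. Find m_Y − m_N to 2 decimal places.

m_Y − m_N = −2.5 log₁₀(F_Y/F_N) = −2.5 log₁₀(0.902) = −2.5 × (-0.045) = 0.112.

0.11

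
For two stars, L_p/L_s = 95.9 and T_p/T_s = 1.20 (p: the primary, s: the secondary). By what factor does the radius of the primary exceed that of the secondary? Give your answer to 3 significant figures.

6.80

L ∝ R²T⁴ gives R ∝ √L / T², so
R_p/R_s = √(95.9) / (1.20)² = 9.793 / 1.440 = 6.801.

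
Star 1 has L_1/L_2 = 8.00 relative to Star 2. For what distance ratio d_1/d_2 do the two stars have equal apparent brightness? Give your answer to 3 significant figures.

2.83

Equal flux requires L_1/d_1² = L_2/d_2², so d_1/d_2 = √(L_1/L_2)
= √(8.00) = 2.828.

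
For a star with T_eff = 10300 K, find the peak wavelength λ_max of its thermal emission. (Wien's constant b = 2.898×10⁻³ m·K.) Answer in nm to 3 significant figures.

281 nm

λ_max = b/T = 2.898×10⁻³ / 10300 = 2.81×10^-7 m = 281.4 nm.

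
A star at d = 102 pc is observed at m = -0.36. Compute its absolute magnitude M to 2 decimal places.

M = m − 5 log₁₀(d/10 pc) = -0.36 − 5 log₁₀(102/10)
  = -0.36 − 5 × 1.009 = -0.36 − 5.04 = -5.40.

-5.40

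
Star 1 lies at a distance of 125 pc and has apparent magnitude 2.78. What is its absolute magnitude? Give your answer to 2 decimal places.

M = m − 5 log₁₀(d/10 pc) = 2.78 − 5 log₁₀(125/10)
  = 2.78 − 5 × 1.097 = 2.78 − 5.48 = -2.70.

-2.70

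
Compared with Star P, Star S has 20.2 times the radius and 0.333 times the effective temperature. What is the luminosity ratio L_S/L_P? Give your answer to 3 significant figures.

5.02

From the Stefan–Boltzmann law, L ∝ R²T⁴, so
L_S/L_P = (R_S/R_P)² (T_S/T_P)⁴ = (20.2)² × (0.333)⁴ = 408.0 × 0.01230 = 5.017.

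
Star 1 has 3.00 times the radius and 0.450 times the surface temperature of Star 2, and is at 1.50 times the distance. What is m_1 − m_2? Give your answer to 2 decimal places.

L_1/L_2 = (3.00)²(0.450)⁴ = 0.3691.
F_1/F_2 = (L_1/L_2)/(d_1/d_2)² = 0.3691/2.250 = 0.1640.
m_1 − m_2 = −2.5 log₁₀(0.1640) = 1.96.

1.96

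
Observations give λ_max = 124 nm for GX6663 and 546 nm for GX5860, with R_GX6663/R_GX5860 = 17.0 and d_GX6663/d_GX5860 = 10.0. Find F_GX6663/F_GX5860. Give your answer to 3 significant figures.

1.09×10^3

Wien's law: T_GX6663/T_GX5860 = λ_GX5860/λ_GX6663 = 546/124 = 4.403.
L_GX6663/L_GX5860 = (R_GX6663/R_GX5860)²(T_GX6663/T_GX5860)⁴ = (17.0)²(4.403)⁴ = 1.086×10^5.
F_GX6663/F_GX5860 = (L_GX6663/L_GX5860)/(d_GX6663/d_GX5860)² = 1.086×10^5/(10.0)² = 1086.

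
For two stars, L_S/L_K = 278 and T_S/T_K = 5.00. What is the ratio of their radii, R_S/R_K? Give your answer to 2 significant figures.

0.67

L ∝ R²T⁴ gives R ∝ √L / T², so
R_S/R_K = √(278) / (5.00)² = 16.67 / 25.00 = 0.6669.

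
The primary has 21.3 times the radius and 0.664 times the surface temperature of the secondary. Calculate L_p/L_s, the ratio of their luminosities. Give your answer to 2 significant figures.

From the Stefan–Boltzmann law, L ∝ R²T⁴, so
L_p/L_s = (R_p/R_s)² (T_p/T_s)⁴ = (21.3)² × (0.664)⁴ = 453.7 × 0.1944 = 88.19.

88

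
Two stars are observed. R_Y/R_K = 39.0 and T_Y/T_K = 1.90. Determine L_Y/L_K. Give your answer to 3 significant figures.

From the Stefan–Boltzmann law, L ∝ R²T⁴, so
L_Y/L_K = (R_Y/R_K)² (T_Y/T_K)⁴ = (39.0)² × (1.90)⁴ = 1521 × 13.03 = 1.982×10^4.

1.98×10^4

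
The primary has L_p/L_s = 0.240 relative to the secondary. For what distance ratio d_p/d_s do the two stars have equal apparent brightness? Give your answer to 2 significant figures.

Equal flux requires L_p/d_p² = L_s/d_s², so d_p/d_s = √(L_p/L_s)
= √(0.240) = 0.4899.

0.49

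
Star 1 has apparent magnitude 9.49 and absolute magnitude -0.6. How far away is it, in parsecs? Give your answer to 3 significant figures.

1.04×10^3 pc

m − M = 5 log₁₀(d/10 pc)
9.49 − (-0.6) = 10.09 = 5 log₁₀(d/10)
d = 10 × 10^(10.09/5) = 10 × 10^2.018 = 1042 pc.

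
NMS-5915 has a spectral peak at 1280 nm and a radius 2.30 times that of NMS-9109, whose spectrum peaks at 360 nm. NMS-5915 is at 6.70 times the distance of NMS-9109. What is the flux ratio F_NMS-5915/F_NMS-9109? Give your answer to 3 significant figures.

7.37×10^-4

Wien's law: T_NMS-5915/T_NMS-9109 = λ_NMS-9109/λ_NMS-5915 = 360/1280 = 0.2812.
L_NMS-5915/L_NMS-9109 = (R_NMS-5915/R_NMS-9109)²(T_NMS-5915/T_NMS-9109)⁴ = (2.30)²(0.2812)⁴ = 0.03310.
F_NMS-5915/F_NMS-9109 = (L_NMS-5915/L_NMS-9109)/(d_NMS-5915/d_NMS-9109)² = 0.03310/(6.70)² = 7.374×10^-4.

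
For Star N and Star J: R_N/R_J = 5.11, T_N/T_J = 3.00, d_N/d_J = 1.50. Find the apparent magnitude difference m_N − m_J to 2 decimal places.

L_N/L_J = (5.11)²(3.00)⁴ = 2115.
F_N/F_J = (L_N/L_J)/(d_N/d_J)² = 2115/2.250 = 940.0.
m_N − m_J = −2.5 log₁₀(940.0) = -7.43.

-7.43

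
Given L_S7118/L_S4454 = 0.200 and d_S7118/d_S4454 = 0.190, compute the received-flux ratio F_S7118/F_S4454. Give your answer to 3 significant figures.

5.54

F = L/(4πd²), so F_S7118/F_S4454 = (L_S7118/L_S4454) / (d_S7118/d_S4454)²
= 0.200 / (0.190)² = 0.200 / 0.03610 = 5.540.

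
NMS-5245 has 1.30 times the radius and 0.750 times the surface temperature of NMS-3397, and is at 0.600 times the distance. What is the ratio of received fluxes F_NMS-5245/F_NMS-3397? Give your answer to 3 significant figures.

L_NMS-5245/L_NMS-3397 = (R_NMS-5245/R_NMS-3397)²(T_NMS-5245/T_NMS-3397)⁴ = (1.30)² × (0.750)⁴ = 0.5347.
F_NMS-5245/F_NMS-3397 = (L_NMS-5245/L_NMS-3397)/(d_NMS-5245/d_NMS-3397)² = 0.5347 / (0.600)² = 1.485.

1.49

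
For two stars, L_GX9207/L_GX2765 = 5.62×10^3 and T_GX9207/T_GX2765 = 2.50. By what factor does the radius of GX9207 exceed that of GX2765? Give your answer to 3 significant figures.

12.0

L ∝ R²T⁴ gives R ∝ √L / T², so
R_GX9207/R_GX2765 = √(5.62×10^3) / (2.50)² = 74.97 / 6.250 = 11.99.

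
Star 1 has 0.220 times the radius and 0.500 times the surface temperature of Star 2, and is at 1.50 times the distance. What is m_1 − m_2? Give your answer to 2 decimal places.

L_1/L_2 = (0.220)²(0.500)⁴ = 0.003025.
F_1/F_2 = (L_1/L_2)/(d_1/d_2)² = 0.003025/2.250 = 0.001344.
m_1 − m_2 = −2.5 log₁₀(0.001344) = 7.18.

7.18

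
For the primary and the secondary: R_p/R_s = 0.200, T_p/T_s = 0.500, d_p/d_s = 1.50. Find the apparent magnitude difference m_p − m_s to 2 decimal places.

L_p/L_s = (0.200)²(0.500)⁴ = 0.002500.
F_p/F_s = (L_p/L_s)/(d_p/d_s)² = 0.002500/2.250 = 0.001111.
m_p − m_s = −2.5 log₁₀(0.001111) = 7.39.

7.39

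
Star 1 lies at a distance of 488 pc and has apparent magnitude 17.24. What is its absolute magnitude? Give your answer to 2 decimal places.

M = m − 5 log₁₀(d/10 pc) = 17.24 − 5 log₁₀(488/10)
  = 17.24 − 5 × 1.688 = 17.24 − 8.44 = 8.80.

8.80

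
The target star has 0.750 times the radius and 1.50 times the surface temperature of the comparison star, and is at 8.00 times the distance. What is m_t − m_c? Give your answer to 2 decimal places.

L_t/L_c = (0.750)²(1.50)⁴ = 2.848.
F_t/F_c = (L_t/L_c)/(d_t/d_c)² = 2.848/64.00 = 0.04449.
m_t − m_c = −2.5 log₁₀(0.04449) = 3.38.

3.38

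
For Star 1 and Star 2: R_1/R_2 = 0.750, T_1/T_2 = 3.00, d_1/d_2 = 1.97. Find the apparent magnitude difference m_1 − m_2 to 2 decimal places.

L_1/L_2 = (0.750)²(3.00)⁴ = 45.56.
F_1/F_2 = (L_1/L_2)/(d_1/d_2)² = 45.56/3.881 = 11.74.
m_1 − m_2 = −2.5 log₁₀(11.74) = -2.67.

-2.67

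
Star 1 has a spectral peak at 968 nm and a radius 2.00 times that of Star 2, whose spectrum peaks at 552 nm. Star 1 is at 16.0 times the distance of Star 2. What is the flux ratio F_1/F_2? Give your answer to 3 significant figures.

0.00165

Wien's law: T_1/T_2 = λ_2/λ_1 = 552/968 = 0.5702.
L_1/L_2 = (R_1/R_2)²(T_1/T_2)⁴ = (2.00)²(0.5702)⁴ = 0.4230.
F_1/F_2 = (L_1/L_2)/(d_1/d_2)² = 0.4230/(16.0)² = 0.001652.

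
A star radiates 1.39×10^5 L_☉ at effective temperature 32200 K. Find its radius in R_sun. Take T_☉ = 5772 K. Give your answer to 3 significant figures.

12.0 R_sun

R/R_☉ = √(L/L_☉) / (T/T_☉)² = √(1.39×10^5) / (5.579)²
       = 372.8 / 31.12 = 11.98.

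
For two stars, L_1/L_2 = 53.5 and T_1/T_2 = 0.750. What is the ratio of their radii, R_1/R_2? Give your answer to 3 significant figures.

L ∝ R²T⁴ gives R ∝ √L / T², so
R_1/R_2 = √(53.5) / (0.750)² = 7.314 / 0.5625 = 13.00.

13.0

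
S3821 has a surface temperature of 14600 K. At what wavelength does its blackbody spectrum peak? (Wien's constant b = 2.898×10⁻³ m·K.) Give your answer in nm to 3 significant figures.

198 nm

λ_max = b/T = 2.898×10⁻³ / 14600 = 1.98×10^-7 m = 198.5 nm.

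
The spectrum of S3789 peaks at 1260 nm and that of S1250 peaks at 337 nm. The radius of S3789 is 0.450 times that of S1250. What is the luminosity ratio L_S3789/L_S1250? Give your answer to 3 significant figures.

Wien's law gives T ∝ 1/λ_max, so T_S3789/T_S1250 = λ_S1250/λ_S3789 = 337/1260 = 0.2675.
Then L ∝ R²T⁴ gives L_S3789/L_S1250 = (0.450)² × (0.2675)⁴ = 0.2025 × 0.005117 = 0.001036.

0.00104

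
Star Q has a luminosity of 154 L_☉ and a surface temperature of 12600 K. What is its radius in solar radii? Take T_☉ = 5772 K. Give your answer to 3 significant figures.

2.60 solar radii

R/R_☉ = √(L/L_☉) / (T/T_☉)² = √(154) / (2.183)²
       = 12.41 / 4.765 = 2.604.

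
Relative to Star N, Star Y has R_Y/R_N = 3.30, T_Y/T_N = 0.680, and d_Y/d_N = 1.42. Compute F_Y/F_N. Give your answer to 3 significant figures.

1.15

L_Y/L_N = (R_Y/R_N)²(T_Y/T_N)⁴ = (3.30)² × (0.680)⁴ = 2.328.
F_Y/F_N = (L_Y/L_N)/(d_Y/d_N)² = 2.328 / (1.42)² = 1.155.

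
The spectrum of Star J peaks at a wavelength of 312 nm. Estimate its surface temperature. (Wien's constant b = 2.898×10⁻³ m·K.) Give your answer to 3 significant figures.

9.29×10^3 K

T = b/λ_max = 2.898×10⁻³ / (312×10⁻⁹) = 9288 K.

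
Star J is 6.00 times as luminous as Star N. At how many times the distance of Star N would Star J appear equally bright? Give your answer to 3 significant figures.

Equal flux requires L_J/d_J² = L_N/d_N², so d_J/d_N = √(L_J/L_N)
= √(6.00) = 2.449.

2.45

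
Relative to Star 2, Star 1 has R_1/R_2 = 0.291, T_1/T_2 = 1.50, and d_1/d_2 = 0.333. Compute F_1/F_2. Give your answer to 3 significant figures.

3.87

L_1/L_2 = (R_1/R_2)²(T_1/T_2)⁴ = (0.291)² × (1.50)⁴ = 0.4287.
F_1/F_2 = (L_1/L_2)/(d_1/d_2)² = 0.4287 / (0.333)² = 3.866.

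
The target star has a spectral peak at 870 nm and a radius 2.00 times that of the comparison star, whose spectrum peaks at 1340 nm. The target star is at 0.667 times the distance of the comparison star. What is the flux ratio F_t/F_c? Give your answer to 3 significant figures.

Wien's law: T_t/T_c = λ_c/λ_t = 1340/870 = 1.540.
L_t/L_c = (R_t/R_c)²(T_t/T_c)⁴ = (2.00)²(1.540)⁴ = 22.51.
F_t/F_c = (L_t/L_c)/(d_t/d_c)² = 22.51/(0.667)² = 50.60.

50.6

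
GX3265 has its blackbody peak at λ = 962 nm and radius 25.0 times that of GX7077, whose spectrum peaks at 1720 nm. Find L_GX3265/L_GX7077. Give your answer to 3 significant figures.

6.39×10^3

Wien's law gives T ∝ 1/λ_max, so T_GX3265/T_GX7077 = λ_GX7077/λ_GX3265 = 1720/962 = 1.788.
Then L ∝ R²T⁴ gives L_GX3265/L_GX7077 = (25.0)² × (1.788)⁴ = 625.0 × 10.22 = 6387.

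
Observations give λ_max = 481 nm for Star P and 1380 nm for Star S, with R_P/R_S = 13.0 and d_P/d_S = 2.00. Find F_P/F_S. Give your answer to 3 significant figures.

2.86×10^3

Wien's law: T_P/T_S = λ_S/λ_P = 1380/481 = 2.869.
L_P/L_S = (R_P/R_S)²(T_P/T_S)⁴ = (13.0)²(2.869)⁴ = 1.145×10^4.
F_P/F_S = (L_P/L_S)/(d_P/d_S)² = 1.145×10^4/(2.00)² = 2863.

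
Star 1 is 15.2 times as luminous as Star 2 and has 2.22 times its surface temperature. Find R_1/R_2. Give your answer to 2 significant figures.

0.79

L ∝ R²T⁴ gives R ∝ √L / T², so
R_1/R_2 = √(15.2) / (2.22)² = 3.899 / 4.928 = 0.7911.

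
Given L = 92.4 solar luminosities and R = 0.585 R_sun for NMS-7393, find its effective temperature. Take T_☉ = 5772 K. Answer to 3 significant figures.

T/T_☉ = (L/L_☉)^(1/4) / (R/R_☉)^(1/2)
T = 5772 × (92.4)^(1/4) / √(0.585) = 5772 × 3.100 / 0.7649 = 2.340×10^4 K.

2.34×10^4 K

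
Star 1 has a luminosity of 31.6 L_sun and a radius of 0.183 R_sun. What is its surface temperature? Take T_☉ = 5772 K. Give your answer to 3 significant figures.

T/T_☉ = (L/L_☉)^(1/4) / (R/R_☉)^(1/2)
T = 5772 × (31.6)^(1/4) / √(0.183) = 5772 × 2.371 / 0.4278 = 3.199×10^4 K.

3.20×10^4 K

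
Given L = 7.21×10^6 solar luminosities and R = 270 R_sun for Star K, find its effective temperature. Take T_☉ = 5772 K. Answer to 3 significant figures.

1.82×10^4 K

T/T_☉ = (L/L_☉)^(1/4) / (R/R_☉)^(1/2)
T = 5772 × (7.21×10^6)^(1/4) / √(270) = 5772 × 51.82 / 16.43 = 1.820×10^4 K.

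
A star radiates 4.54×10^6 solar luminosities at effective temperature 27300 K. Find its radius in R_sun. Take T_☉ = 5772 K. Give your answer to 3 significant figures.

95.2 R_sun

R/R_☉ = √(L/L_☉) / (T/T_☉)² = √(4.54×10^6) / (4.730)²
       = 2131 / 22.37 = 95.25.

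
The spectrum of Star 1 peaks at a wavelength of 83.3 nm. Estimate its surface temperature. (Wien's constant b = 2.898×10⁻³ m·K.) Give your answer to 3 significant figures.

3.48×10^4 K

T = b/λ_max = 2.898×10⁻³ / (83.3×10⁻⁹) = 3.479×10^4 K.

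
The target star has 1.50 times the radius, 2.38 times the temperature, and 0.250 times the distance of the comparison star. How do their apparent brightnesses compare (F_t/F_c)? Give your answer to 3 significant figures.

1.16×10^3

L_t/L_c = (R_t/R_c)²(T_t/T_c)⁴ = (1.50)² × (2.38)⁴ = 72.19.
F_t/F_c = (L_t/L_c)/(d_t/d_c)² = 72.19 / (0.250)² = 1155.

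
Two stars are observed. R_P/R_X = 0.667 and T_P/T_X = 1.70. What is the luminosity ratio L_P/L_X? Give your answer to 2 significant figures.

From the Stefan–Boltzmann law, L ∝ R²T⁴, so
L_P/L_X = (R_P/R_X)² (T_P/T_X)⁴ = (0.667)² × (1.70)⁴ = 0.4449 × 8.352 = 3.716.

3.7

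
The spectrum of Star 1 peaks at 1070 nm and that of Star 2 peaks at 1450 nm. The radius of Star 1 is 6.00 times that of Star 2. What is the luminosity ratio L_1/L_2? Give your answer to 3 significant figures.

121

Wien's law gives T ∝ 1/λ_max, so T_1/T_2 = λ_2/λ_1 = 1450/1070 = 1.355.
Then L ∝ R²T⁴ gives L_1/L_2 = (6.00)² × (1.355)⁴ = 36.00 × 3.372 = 121.4.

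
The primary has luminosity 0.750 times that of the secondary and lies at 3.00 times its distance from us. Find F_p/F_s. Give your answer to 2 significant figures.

F = L/(4πd²), so F_p/F_s = (L_p/L_s) / (d_p/d_s)²
= 0.750 / (3.00)² = 0.750 / 9.000 = 0.08333.

0.083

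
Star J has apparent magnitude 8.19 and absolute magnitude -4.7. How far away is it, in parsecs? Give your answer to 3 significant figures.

3.78×10^3 pc

m − M = 5 log₁₀(d/10 pc)
8.19 − (-4.7) = 12.89 = 5 log₁₀(d/10)
d = 10 × 10^(12.89/5) = 10 × 10^2.578 = 3784 pc.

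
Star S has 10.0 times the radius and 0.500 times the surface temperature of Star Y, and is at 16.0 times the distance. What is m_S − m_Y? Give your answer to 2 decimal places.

L_S/L_Y = (10.0)²(0.500)⁴ = 6.250.
F_S/F_Y = (L_S/L_Y)/(d_S/d_Y)² = 6.250/256.0 = 0.02441.
m_S − m_Y = −2.5 log₁₀(0.02441) = 4.03.

4.03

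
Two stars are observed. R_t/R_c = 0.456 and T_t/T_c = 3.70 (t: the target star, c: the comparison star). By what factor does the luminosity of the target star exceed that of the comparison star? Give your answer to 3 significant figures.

From the Stefan–Boltzmann law, L ∝ R²T⁴, so
L_t/L_c = (R_t/R_c)² (T_t/T_c)⁴ = (0.456)² × (3.70)⁴ = 0.2079 × 187.4 = 38.97.

39.0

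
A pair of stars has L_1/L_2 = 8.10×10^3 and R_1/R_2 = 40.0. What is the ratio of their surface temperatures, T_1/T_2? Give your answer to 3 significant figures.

L ∝ R²T⁴ gives T ∝ (L/R²)^(1/4), so
T_1/T_2 = (8.10×10^3 / 40.0²)^(1/4) = (5.062)^(1/4) = 1.500.

1.50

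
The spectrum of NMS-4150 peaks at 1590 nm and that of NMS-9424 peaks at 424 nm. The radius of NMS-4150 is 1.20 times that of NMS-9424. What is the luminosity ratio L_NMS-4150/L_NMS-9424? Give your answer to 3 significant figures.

Wien's law gives T ∝ 1/λ_max, so T_NMS-4150/T_NMS-9424 = λ_NMS-9424/λ_NMS-4150 = 424/1590 = 0.2667.
Then L ∝ R²T⁴ gives L_NMS-4150/L_NMS-9424 = (1.20)² × (0.2667)⁴ = 1.440 × 0.005057 = 0.007282.

0.00728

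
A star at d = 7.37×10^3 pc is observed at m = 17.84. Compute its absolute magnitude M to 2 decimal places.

M = m − 5 log₁₀(d/10 pc) = 17.84 − 5 log₁₀(7.37×10^3/10)
  = 17.84 − 5 × 2.867 = 17.84 − 14.34 = 3.50.

3.50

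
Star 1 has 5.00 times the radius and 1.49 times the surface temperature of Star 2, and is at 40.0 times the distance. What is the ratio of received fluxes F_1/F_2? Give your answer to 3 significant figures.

L_1/L_2 = (R_1/R_2)²(T_1/T_2)⁴ = (5.00)² × (1.49)⁴ = 123.2.
F_1/F_2 = (L_1/L_2)/(d_1/d_2)² = 123.2 / (40.0)² = 0.07701.

0.0770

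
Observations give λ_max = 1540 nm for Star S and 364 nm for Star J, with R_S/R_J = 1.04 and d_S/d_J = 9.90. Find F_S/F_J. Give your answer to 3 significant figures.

3.44×10^-5

Wien's law: T_S/T_J = λ_J/λ_S = 364/1540 = 0.2364.
L_S/L_J = (R_S/R_J)²(T_S/T_J)⁴ = (1.04)²(0.2364)⁴ = 0.003376.
F_S/F_J = (L_S/L_J)/(d_S/d_J)² = 0.003376/(9.90)² = 3.444×10^-5.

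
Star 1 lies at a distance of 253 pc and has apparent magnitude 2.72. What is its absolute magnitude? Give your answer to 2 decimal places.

-4.30

M = m − 5 log₁₀(d/10 pc) = 2.72 − 5 log₁₀(253/10)
  = 2.72 − 5 × 1.403 = 2.72 − 7.02 = -4.30.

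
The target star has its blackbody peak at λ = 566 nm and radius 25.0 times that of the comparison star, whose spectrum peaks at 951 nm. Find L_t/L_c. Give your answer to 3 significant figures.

4.98×10^3

Wien's law gives T ∝ 1/λ_max, so T_t/T_c = λ_c/λ_t = 951/566 = 1.680.
Then L ∝ R²T⁴ gives L_t/L_c = (25.0)² × (1.680)⁴ = 625.0 × 7.970 = 4981.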